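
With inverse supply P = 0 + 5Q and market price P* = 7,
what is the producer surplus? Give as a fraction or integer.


Minimum supply price (at Q=0): P_min = 0
Quantity supplied at P* = 7:
Q* = (7 - 0)/5 = 7/5
PS = (1/2) * Q* * (P* - P_min)
PS = (1/2) * 7/5 * (7 - 0)
PS = (1/2) * 7/5 * 7 = 49/10

49/10


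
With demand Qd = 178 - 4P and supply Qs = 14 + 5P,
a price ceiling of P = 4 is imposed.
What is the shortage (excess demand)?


At P = 4:
Qd = 178 - 4*4 = 162
Qs = 14 + 5*4 = 34
Shortage = Qd - Qs = 162 - 34 = 128

128


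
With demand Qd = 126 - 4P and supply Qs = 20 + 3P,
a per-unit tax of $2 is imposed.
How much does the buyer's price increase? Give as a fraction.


With a per-unit tax, the buyer's price increase depends on relative slopes.
Supply slope: d = 3, Demand slope: b = 4
Buyer's price increase = d * tax / (b + d)
= 3 * 2 / (4 + 3)
= 6 / 7 = 6/7

6/7


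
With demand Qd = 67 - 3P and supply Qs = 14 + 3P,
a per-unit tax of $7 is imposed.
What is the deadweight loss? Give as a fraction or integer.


Pre-tax equilibrium quantity: Q* = 81/2
Post-tax equilibrium quantity: Q_tax = 30
Reduction in quantity: Q* - Q_tax = 21/2
DWL = (1/2) * tax * (Q* - Q_tax)
DWL = (1/2) * 7 * 21/2 = 147/4

147/4


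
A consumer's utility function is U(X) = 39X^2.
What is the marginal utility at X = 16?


MU = dU/dX = 39*2*X^(2-1)
MU = 78*X^1
At X = 16:
MU = 78 * 16^1
MU = 78 * 16 = 1248

1248


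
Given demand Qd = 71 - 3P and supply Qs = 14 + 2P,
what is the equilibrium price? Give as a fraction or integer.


At equilibrium, Qd = Qs.
71 - 3P = 14 + 2P
71 - 14 = 3P + 2P
57 = 5P
P* = 57/5 = 57/5

57/5


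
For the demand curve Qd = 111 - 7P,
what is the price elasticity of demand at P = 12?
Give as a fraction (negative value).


dQ/dP = -7
At P = 12: Q = 111 - 7*12 = 27
E = (dQ/dP)(P/Q) = (-7)(12/27) = -28/9

-28/9


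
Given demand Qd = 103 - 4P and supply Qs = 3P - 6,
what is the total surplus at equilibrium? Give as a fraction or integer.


Find equilibrium: 103 - 4P = 3P - 6
103 + 6 = 7P
P* = 109/7 = 109/7
Q* = 3*109/7 - 6 = 285/7
Inverse demand: P = 103/4 - Q/4, so P_max = 103/4
Inverse supply: P = 2 + Q/3, so P_min = 2
CS = (1/2) * 285/7 * (103/4 - 109/7) = 81225/392
PS = (1/2) * 285/7 * (109/7 - 2) = 27075/98
TS = CS + PS = 81225/392 + 27075/98 = 27075/56

27075/56


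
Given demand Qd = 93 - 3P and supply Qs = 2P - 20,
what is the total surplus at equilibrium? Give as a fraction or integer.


Find equilibrium: 93 - 3P = 2P - 20
93 + 20 = 5P
P* = 113/5 = 113/5
Q* = 2*113/5 - 20 = 126/5
Inverse demand: P = 31 - Q/3, so P_max = 31
Inverse supply: P = 10 + Q/2, so P_min = 10
CS = (1/2) * 126/5 * (31 - 113/5) = 2646/25
PS = (1/2) * 126/5 * (113/5 - 10) = 3969/25
TS = CS + PS = 2646/25 + 3969/25 = 1323/5

1323/5


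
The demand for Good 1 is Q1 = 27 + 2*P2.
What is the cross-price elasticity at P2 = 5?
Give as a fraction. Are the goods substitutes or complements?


dQ1/dP2 = 2
At P2 = 5: Q1 = 27 + 2*5 = 37
Exy = (dQ1/dP2)(P2/Q1) = 2 * 5 / 37 = 10/37
Since Exy > 0, the goods are substitutes.

10/37 (substitutes)


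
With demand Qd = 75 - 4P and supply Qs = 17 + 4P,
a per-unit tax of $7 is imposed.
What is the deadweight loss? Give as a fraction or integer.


Pre-tax equilibrium quantity: Q* = 46
Post-tax equilibrium quantity: Q_tax = 32
Reduction in quantity: Q* - Q_tax = 14
DWL = (1/2) * tax * (Q* - Q_tax)
DWL = (1/2) * 7 * 14 = 49

49


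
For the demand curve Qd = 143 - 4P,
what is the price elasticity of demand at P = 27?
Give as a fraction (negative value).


dQ/dP = -4
At P = 27: Q = 143 - 4*27 = 35
E = (dQ/dP)(P/Q) = (-4)(27/35) = -108/35

-108/35


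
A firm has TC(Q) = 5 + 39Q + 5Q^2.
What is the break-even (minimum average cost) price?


AC(Q) = 5/Q + 39 + 5Q
To minimize: dAC/dQ = -5/Q^2 + 5 = 0
Q^2 = 5/5 = 1
Q* = 1
Min AC = 5/1 + 39 + 5*1
Min AC = 5 + 39 + 5 = 49

49


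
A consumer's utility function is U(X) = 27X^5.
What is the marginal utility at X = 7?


MU = dU/dX = 27*5*X^(5-1)
MU = 135*X^4
At X = 7:
MU = 135 * 7^4
MU = 135 * 2401 = 324135

324135


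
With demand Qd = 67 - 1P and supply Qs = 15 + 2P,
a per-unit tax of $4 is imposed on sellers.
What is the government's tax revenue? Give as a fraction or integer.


With tax on sellers, new supply: Qs' = 15 + 2(P - 4)
= 7 + 2P
New equilibrium quantity:
Q_new = 47
Tax revenue = tax * Q_new = 4 * 47 = 188

188


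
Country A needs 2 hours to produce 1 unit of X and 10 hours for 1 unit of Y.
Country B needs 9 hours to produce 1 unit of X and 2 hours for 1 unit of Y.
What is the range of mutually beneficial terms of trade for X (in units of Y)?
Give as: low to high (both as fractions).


Opportunity cost of X for Country A = hours_X / hours_Y = 2/10 = 1/5 units of Y
Opportunity cost of X for Country B = hours_X / hours_Y = 9/2 = 9/2 units of Y
Terms of trade must be between the two opportunity costs.
Range: 1/5 to 9/2

1/5 to 9/2


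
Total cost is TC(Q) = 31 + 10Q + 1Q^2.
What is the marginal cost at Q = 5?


MC = dTC/dQ = 10 + 2*1*Q
At Q = 5:
MC = 10 + 2*5
MC = 10 + 10 = 20

20


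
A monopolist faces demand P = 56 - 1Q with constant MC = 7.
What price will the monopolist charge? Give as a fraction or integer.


MR = 56 - 2Q
Set MR = MC: 56 - 2Q = 7
Q* = 49/2
Substitute into demand:
P* = 56 - 1*49/2 = 63/2

63/2


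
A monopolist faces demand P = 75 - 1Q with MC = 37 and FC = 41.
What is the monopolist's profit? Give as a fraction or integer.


MR = MC: 75 - 2Q = 37
Q* = 19
P* = 75 - 1*19 = 56
Profit = (P* - MC)*Q* - FC
= (56 - 37)*19 - 41
= 19*19 - 41
= 361 - 41 = 320

320


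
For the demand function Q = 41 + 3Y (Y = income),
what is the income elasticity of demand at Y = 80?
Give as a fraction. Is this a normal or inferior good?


dQ/dY = 3
At Y = 80: Q = 41 + 3*80 = 281
Ey = (dQ/dY)(Y/Q) = 3 * 80 / 281 = 240/281
Since Ey > 0, this is a normal good.

240/281 (normal good)


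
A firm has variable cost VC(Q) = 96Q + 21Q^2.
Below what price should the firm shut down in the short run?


AVC(Q) = VC(Q)/Q = 96 + 21Q
AVC is increasing in Q, so minimum AVC is at Q -> 0+.
Min AVC = 96
The firm should shut down if P < 96.

96


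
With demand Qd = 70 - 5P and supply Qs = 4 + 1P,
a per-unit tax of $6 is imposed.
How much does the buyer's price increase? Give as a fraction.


With a per-unit tax, the buyer's price increase depends on relative slopes.
Supply slope: d = 1, Demand slope: b = 5
Buyer's price increase = d * tax / (b + d)
= 1 * 6 / (5 + 1)
= 6 / 6 = 1

1


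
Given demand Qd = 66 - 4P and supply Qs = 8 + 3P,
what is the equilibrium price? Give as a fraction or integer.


At equilibrium, Qd = Qs.
66 - 4P = 8 + 3P
66 - 8 = 4P + 3P
58 = 7P
P* = 58/7 = 58/7

58/7


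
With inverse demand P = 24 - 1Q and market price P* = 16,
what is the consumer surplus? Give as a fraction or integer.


Maximum willingness to pay (at Q=0): P_max = 24
Quantity demanded at P* = 16:
Q* = (24 - 16)/1 = 8
CS = (1/2) * Q* * (P_max - P*)
CS = (1/2) * 8 * (24 - 16)
CS = (1/2) * 8 * 8 = 32

32


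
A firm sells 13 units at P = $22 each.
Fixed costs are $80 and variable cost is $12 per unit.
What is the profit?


Total Revenue = P * Q = 22 * 13 = $286
Total Cost = FC + VC*Q = 80 + 12*13 = $236
Profit = TR - TC = 286 - 236 = $50

$50


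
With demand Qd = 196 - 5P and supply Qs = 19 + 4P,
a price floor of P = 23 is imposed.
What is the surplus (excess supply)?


At P = 23:
Qd = 196 - 5*23 = 81
Qs = 19 + 4*23 = 111
Surplus = Qs - Qd = 111 - 81 = 30

30


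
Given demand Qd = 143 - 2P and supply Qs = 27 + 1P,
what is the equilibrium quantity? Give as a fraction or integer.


First find equilibrium price:
143 - 2P = 27 + 1P
P* = 116/3 = 116/3
Then substitute into demand:
Q* = 143 - 2 * 116/3 = 197/3

197/3


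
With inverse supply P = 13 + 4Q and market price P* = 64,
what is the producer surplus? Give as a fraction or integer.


Minimum supply price (at Q=0): P_min = 13
Quantity supplied at P* = 64:
Q* = (64 - 13)/4 = 51/4
PS = (1/2) * Q* * (P* - P_min)
PS = (1/2) * 51/4 * (64 - 13)
PS = (1/2) * 51/4 * 51 = 2601/8

2601/8


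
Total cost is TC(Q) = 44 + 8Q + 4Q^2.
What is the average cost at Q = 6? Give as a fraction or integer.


TC(6) = 44 + 8*6 + 4*6^2
TC(6) = 44 + 48 + 144 = 236
AC = TC/Q = 236/6 = 118/3

118/3


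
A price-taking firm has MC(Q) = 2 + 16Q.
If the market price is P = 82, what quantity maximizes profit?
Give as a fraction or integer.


In perfect competition, profit is maximized where P = MC.
82 = 2 + 16Q
80 = 16Q
Q* = 80/16 = 5

5


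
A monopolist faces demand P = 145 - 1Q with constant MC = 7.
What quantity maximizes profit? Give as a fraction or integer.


TR = P*Q = (145 - 1Q)Q = 145Q - 1Q^2
MR = dTR/dQ = 145 - 2Q
Set MR = MC:
145 - 2Q = 7
138 = 2Q
Q* = 138/2 = 69

69


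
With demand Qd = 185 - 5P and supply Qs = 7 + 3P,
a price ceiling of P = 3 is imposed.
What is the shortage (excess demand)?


At P = 3:
Qd = 185 - 5*3 = 170
Qs = 7 + 3*3 = 16
Shortage = Qd - Qs = 170 - 16 = 154

154


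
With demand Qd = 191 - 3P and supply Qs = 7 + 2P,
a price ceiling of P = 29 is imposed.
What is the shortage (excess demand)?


At P = 29:
Qd = 191 - 3*29 = 104
Qs = 7 + 2*29 = 65
Shortage = Qd - Qs = 104 - 65 = 39

39


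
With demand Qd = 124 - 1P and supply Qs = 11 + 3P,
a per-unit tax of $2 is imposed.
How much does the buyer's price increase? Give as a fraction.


With a per-unit tax, the buyer's price increase depends on relative slopes.
Supply slope: d = 3, Demand slope: b = 1
Buyer's price increase = d * tax / (b + d)
= 3 * 2 / (1 + 3)
= 6 / 4 = 3/2

3/2


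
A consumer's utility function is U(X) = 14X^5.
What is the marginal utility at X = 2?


MU = dU/dX = 14*5*X^(5-1)
MU = 70*X^4
At X = 2:
MU = 70 * 2^4
MU = 70 * 16 = 1120

1120


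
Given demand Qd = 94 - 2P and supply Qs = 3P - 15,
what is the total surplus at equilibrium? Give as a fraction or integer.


Find equilibrium: 94 - 2P = 3P - 15
94 + 15 = 5P
P* = 109/5 = 109/5
Q* = 3*109/5 - 15 = 252/5
Inverse demand: P = 47 - Q/2, so P_max = 47
Inverse supply: P = 5 + Q/3, so P_min = 5
CS = (1/2) * 252/5 * (47 - 109/5) = 15876/25
PS = (1/2) * 252/5 * (109/5 - 5) = 10584/25
TS = CS + PS = 15876/25 + 10584/25 = 5292/5

5292/5


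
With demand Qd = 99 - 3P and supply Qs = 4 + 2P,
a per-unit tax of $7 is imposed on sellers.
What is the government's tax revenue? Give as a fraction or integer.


With tax on sellers, new supply: Qs' = 4 + 2(P - 7)
= 2P - 10
New equilibrium quantity:
Q_new = 168/5
Tax revenue = tax * Q_new = 7 * 168/5 = 1176/5

1176/5


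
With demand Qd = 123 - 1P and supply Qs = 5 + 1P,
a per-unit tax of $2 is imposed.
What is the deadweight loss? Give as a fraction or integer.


Pre-tax equilibrium quantity: Q* = 64
Post-tax equilibrium quantity: Q_tax = 63
Reduction in quantity: Q* - Q_tax = 1
DWL = (1/2) * tax * (Q* - Q_tax)
DWL = (1/2) * 2 * 1 = 1

1


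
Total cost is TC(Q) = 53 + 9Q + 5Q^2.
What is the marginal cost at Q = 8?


MC = dTC/dQ = 9 + 2*5*Q
At Q = 8:
MC = 9 + 10*8
MC = 9 + 80 = 89

89


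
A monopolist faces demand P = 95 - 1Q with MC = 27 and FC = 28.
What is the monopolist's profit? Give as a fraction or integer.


MR = MC: 95 - 2Q = 27
Q* = 34
P* = 95 - 1*34 = 61
Profit = (P* - MC)*Q* - FC
= (61 - 27)*34 - 28
= 34*34 - 28
= 1156 - 28 = 1128

1128


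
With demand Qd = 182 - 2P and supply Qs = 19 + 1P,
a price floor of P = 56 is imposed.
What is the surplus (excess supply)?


At P = 56:
Qd = 182 - 2*56 = 70
Qs = 19 + 1*56 = 75
Surplus = Qs - Qd = 75 - 70 = 5

5


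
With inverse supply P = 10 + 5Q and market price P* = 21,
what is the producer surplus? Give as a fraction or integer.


Minimum supply price (at Q=0): P_min = 10
Quantity supplied at P* = 21:
Q* = (21 - 10)/5 = 11/5
PS = (1/2) * Q* * (P* - P_min)
PS = (1/2) * 11/5 * (21 - 10)
PS = (1/2) * 11/5 * 11 = 121/10

121/10


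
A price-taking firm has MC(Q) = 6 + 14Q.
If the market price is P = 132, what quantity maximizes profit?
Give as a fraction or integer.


In perfect competition, profit is maximized where P = MC.
132 = 6 + 14Q
126 = 14Q
Q* = 126/14 = 9

9


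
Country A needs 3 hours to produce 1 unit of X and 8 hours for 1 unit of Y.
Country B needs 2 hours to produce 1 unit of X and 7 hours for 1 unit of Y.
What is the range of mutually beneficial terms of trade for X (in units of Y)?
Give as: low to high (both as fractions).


Opportunity cost of X for Country A = hours_X / hours_Y = 3/8 = 3/8 units of Y
Opportunity cost of X for Country B = hours_X / hours_Y = 2/7 = 2/7 units of Y
Terms of trade must be between the two opportunity costs.
Range: 2/7 to 3/8

2/7 to 3/8


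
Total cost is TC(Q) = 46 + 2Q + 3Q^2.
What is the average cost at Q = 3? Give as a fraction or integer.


TC(3) = 46 + 2*3 + 3*3^2
TC(3) = 46 + 6 + 27 = 79
AC = TC/Q = 79/3 = 79/3

79/3


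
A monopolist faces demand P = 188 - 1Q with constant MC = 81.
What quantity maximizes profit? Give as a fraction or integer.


TR = P*Q = (188 - 1Q)Q = 188Q - 1Q^2
MR = dTR/dQ = 188 - 2Q
Set MR = MC:
188 - 2Q = 81
107 = 2Q
Q* = 107/2 = 107/2

107/2


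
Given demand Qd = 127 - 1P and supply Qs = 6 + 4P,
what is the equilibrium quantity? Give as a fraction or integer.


First find equilibrium price:
127 - 1P = 6 + 4P
P* = 121/5 = 121/5
Then substitute into demand:
Q* = 127 - 1 * 121/5 = 514/5

514/5


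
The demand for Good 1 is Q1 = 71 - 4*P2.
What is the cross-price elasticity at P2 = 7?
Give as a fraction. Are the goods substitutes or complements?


dQ1/dP2 = -4
At P2 = 7: Q1 = 71 - 4*7 = 43
Exy = (dQ1/dP2)(P2/Q1) = -4 * 7 / 43 = -28/43
Since Exy < 0, the goods are complements.

-28/43 (complements)


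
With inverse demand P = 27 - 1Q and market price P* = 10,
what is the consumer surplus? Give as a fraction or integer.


Maximum willingness to pay (at Q=0): P_max = 27
Quantity demanded at P* = 10:
Q* = (27 - 10)/1 = 17
CS = (1/2) * Q* * (P_max - P*)
CS = (1/2) * 17 * (27 - 10)
CS = (1/2) * 17 * 17 = 289/2

289/2


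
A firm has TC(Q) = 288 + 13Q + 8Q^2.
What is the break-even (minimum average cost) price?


AC(Q) = 288/Q + 13 + 8Q
To minimize: dAC/dQ = -288/Q^2 + 8 = 0
Q^2 = 288/8 = 36
Q* = 6
Min AC = 288/6 + 13 + 8*6
Min AC = 48 + 13 + 48 = 109

109


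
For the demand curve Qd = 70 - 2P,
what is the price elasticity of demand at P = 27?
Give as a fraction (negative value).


dQ/dP = -2
At P = 27: Q = 70 - 2*27 = 16
E = (dQ/dP)(P/Q) = (-2)(27/16) = -27/8

-27/8


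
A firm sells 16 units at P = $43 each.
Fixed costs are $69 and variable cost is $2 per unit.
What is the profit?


Total Revenue = P * Q = 43 * 16 = $688
Total Cost = FC + VC*Q = 69 + 2*16 = $101
Profit = TR - TC = 688 - 101 = $587

$587


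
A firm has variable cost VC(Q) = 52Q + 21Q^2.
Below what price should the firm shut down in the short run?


AVC(Q) = VC(Q)/Q = 52 + 21Q
AVC is increasing in Q, so minimum AVC is at Q -> 0+.
Min AVC = 52
The firm should shut down if P < 52.

52


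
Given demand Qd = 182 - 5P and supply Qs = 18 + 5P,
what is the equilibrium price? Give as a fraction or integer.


At equilibrium, Qd = Qs.
182 - 5P = 18 + 5P
182 - 18 = 5P + 5P
164 = 10P
P* = 164/10 = 82/5

82/5


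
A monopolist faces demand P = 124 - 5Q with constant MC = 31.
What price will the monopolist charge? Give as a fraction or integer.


MR = 124 - 10Q
Set MR = MC: 124 - 10Q = 31
Q* = 93/10
Substitute into demand:
P* = 124 - 5*93/10 = 155/2

155/2


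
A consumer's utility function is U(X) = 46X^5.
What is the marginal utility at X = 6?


MU = dU/dX = 46*5*X^(5-1)
MU = 230*X^4
At X = 6:
MU = 230 * 6^4
MU = 230 * 1296 = 298080

298080


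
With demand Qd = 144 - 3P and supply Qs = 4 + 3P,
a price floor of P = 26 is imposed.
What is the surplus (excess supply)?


At P = 26:
Qd = 144 - 3*26 = 66
Qs = 4 + 3*26 = 82
Surplus = Qs - Qd = 82 - 66 = 16

16


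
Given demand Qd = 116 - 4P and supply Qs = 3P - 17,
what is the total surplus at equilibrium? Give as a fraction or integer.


Find equilibrium: 116 - 4P = 3P - 17
116 + 17 = 7P
P* = 133/7 = 19
Q* = 3*19 - 17 = 40
Inverse demand: P = 29 - Q/4, so P_max = 29
Inverse supply: P = 17/3 + Q/3, so P_min = 17/3
CS = (1/2) * 40 * (29 - 19) = 200
PS = (1/2) * 40 * (19 - 17/3) = 800/3
TS = CS + PS = 200 + 800/3 = 1400/3

1400/3


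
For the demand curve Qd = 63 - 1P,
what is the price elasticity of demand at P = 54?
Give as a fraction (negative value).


dQ/dP = -1
At P = 54: Q = 63 - 1*54 = 9
E = (dQ/dP)(P/Q) = (-1)(54/9) = -6

-6


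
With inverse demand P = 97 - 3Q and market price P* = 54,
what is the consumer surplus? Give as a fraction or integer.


Maximum willingness to pay (at Q=0): P_max = 97
Quantity demanded at P* = 54:
Q* = (97 - 54)/3 = 43/3
CS = (1/2) * Q* * (P_max - P*)
CS = (1/2) * 43/3 * (97 - 54)
CS = (1/2) * 43/3 * 43 = 1849/6

1849/6


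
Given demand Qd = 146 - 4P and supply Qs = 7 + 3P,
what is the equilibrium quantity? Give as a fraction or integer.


First find equilibrium price:
146 - 4P = 7 + 3P
P* = 139/7 = 139/7
Then substitute into demand:
Q* = 146 - 4 * 139/7 = 466/7

466/7


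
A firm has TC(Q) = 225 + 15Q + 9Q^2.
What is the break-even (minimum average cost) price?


AC(Q) = 225/Q + 15 + 9Q
To minimize: dAC/dQ = -225/Q^2 + 9 = 0
Q^2 = 225/9 = 25
Q* = 5
Min AC = 225/5 + 15 + 9*5
Min AC = 45 + 15 + 45 = 105

105


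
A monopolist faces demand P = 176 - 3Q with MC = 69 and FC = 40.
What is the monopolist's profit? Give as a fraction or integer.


MR = MC: 176 - 6Q = 69
Q* = 107/6
P* = 176 - 3*107/6 = 245/2
Profit = (P* - MC)*Q* - FC
= (245/2 - 69)*107/6 - 40
= 107/2*107/6 - 40
= 11449/12 - 40 = 10969/12

10969/12


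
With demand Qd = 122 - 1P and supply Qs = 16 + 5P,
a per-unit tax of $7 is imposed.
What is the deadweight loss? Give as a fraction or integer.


Pre-tax equilibrium quantity: Q* = 313/3
Post-tax equilibrium quantity: Q_tax = 197/2
Reduction in quantity: Q* - Q_tax = 35/6
DWL = (1/2) * tax * (Q* - Q_tax)
DWL = (1/2) * 7 * 35/6 = 245/12

245/12


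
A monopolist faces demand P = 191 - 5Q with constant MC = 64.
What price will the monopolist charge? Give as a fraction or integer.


MR = 191 - 10Q
Set MR = MC: 191 - 10Q = 64
Q* = 127/10
Substitute into demand:
P* = 191 - 5*127/10 = 255/2

255/2


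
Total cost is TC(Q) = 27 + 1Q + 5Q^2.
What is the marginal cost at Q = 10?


MC = dTC/dQ = 1 + 2*5*Q
At Q = 10:
MC = 1 + 10*10
MC = 1 + 100 = 101

101


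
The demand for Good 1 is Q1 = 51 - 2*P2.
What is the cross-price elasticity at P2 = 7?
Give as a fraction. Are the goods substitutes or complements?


dQ1/dP2 = -2
At P2 = 7: Q1 = 51 - 2*7 = 37
Exy = (dQ1/dP2)(P2/Q1) = -2 * 7 / 37 = -14/37
Since Exy < 0, the goods are complements.

-14/37 (complements)


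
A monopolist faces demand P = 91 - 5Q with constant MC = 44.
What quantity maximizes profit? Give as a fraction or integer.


TR = P*Q = (91 - 5Q)Q = 91Q - 5Q^2
MR = dTR/dQ = 91 - 10Q
Set MR = MC:
91 - 10Q = 44
47 = 10Q
Q* = 47/10 = 47/10

47/10


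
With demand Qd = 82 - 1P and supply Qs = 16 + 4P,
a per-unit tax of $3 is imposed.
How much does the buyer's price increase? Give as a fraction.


With a per-unit tax, the buyer's price increase depends on relative slopes.
Supply slope: d = 4, Demand slope: b = 1
Buyer's price increase = d * tax / (b + d)
= 4 * 3 / (1 + 4)
= 12 / 5 = 12/5

12/5


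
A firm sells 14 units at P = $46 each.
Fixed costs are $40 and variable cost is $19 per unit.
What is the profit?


Total Revenue = P * Q = 46 * 14 = $644
Total Cost = FC + VC*Q = 40 + 19*14 = $306
Profit = TR - TC = 644 - 306 = $338

$338


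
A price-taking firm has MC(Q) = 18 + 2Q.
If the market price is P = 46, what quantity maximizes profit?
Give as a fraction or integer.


In perfect competition, profit is maximized where P = MC.
46 = 18 + 2Q
28 = 2Q
Q* = 28/2 = 14

14


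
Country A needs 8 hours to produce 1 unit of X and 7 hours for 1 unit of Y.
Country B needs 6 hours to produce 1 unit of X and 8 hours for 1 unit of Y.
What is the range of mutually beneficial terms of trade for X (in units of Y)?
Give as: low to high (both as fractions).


Opportunity cost of X for Country A = hours_X / hours_Y = 8/7 = 8/7 units of Y
Opportunity cost of X for Country B = hours_X / hours_Y = 6/8 = 3/4 units of Y
Terms of trade must be between the two opportunity costs.
Range: 3/4 to 8/7

3/4 to 8/7


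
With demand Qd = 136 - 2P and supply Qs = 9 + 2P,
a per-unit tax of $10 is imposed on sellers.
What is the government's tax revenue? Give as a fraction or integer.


With tax on sellers, new supply: Qs' = 9 + 2(P - 10)
= 2P - 11
New equilibrium quantity:
Q_new = 125/2
Tax revenue = tax * Q_new = 10 * 125/2 = 625

625


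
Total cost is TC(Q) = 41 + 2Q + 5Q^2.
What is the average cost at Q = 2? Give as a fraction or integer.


TC(2) = 41 + 2*2 + 5*2^2
TC(2) = 41 + 4 + 20 = 65
AC = TC/Q = 65/2 = 65/2

65/2


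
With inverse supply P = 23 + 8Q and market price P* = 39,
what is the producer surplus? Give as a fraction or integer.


Minimum supply price (at Q=0): P_min = 23
Quantity supplied at P* = 39:
Q* = (39 - 23)/8 = 2
PS = (1/2) * Q* * (P* - P_min)
PS = (1/2) * 2 * (39 - 23)
PS = (1/2) * 2 * 16 = 16

16


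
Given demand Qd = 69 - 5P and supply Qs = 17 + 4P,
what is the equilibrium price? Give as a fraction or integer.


At equilibrium, Qd = Qs.
69 - 5P = 17 + 4P
69 - 17 = 5P + 4P
52 = 9P
P* = 52/9 = 52/9

52/9


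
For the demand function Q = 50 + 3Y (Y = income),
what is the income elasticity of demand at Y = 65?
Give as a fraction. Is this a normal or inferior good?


dQ/dY = 3
At Y = 65: Q = 50 + 3*65 = 245
Ey = (dQ/dY)(Y/Q) = 3 * 65 / 245 = 39/49
Since Ey > 0, this is a normal good.

39/49 (normal good)


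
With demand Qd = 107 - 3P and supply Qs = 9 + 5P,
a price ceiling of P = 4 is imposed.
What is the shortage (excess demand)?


At P = 4:
Qd = 107 - 3*4 = 95
Qs = 9 + 5*4 = 29
Shortage = Qd - Qs = 95 - 29 = 66

66


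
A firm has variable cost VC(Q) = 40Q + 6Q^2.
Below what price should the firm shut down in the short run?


AVC(Q) = VC(Q)/Q = 40 + 6Q
AVC is increasing in Q, so minimum AVC is at Q -> 0+.
Min AVC = 40
The firm should shut down if P < 40.

40


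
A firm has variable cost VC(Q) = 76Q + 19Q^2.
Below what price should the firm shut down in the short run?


AVC(Q) = VC(Q)/Q = 76 + 19Q
AVC is increasing in Q, so minimum AVC is at Q -> 0+.
Min AVC = 76
The firm should shut down if P < 76.

76


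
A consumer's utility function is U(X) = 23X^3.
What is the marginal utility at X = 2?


MU = dU/dX = 23*3*X^(3-1)
MU = 69*X^2
At X = 2:
MU = 69 * 2^2
MU = 69 * 4 = 276

276


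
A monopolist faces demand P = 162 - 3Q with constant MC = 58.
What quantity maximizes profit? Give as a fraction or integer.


TR = P*Q = (162 - 3Q)Q = 162Q - 3Q^2
MR = dTR/dQ = 162 - 6Q
Set MR = MC:
162 - 6Q = 58
104 = 6Q
Q* = 104/6 = 52/3

52/3


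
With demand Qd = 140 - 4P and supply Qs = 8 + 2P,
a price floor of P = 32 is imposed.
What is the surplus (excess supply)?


At P = 32:
Qd = 140 - 4*32 = 12
Qs = 8 + 2*32 = 72
Surplus = Qs - Qd = 72 - 12 = 60

60


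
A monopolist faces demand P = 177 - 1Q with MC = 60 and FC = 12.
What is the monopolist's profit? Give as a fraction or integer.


MR = MC: 177 - 2Q = 60
Q* = 117/2
P* = 177 - 1*117/2 = 237/2
Profit = (P* - MC)*Q* - FC
= (237/2 - 60)*117/2 - 12
= 117/2*117/2 - 12
= 13689/4 - 12 = 13641/4

13641/4


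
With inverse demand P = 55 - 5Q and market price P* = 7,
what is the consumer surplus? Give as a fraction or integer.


Maximum willingness to pay (at Q=0): P_max = 55
Quantity demanded at P* = 7:
Q* = (55 - 7)/5 = 48/5
CS = (1/2) * Q* * (P_max - P*)
CS = (1/2) * 48/5 * (55 - 7)
CS = (1/2) * 48/5 * 48 = 1152/5

1152/5


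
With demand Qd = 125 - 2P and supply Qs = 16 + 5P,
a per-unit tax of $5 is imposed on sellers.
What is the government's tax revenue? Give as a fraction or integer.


With tax on sellers, new supply: Qs' = 16 + 5(P - 5)
= 5P - 9
New equilibrium quantity:
Q_new = 607/7
Tax revenue = tax * Q_new = 5 * 607/7 = 3035/7

3035/7


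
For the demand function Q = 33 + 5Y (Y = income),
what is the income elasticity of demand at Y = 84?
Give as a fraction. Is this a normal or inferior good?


dQ/dY = 5
At Y = 84: Q = 33 + 5*84 = 453
Ey = (dQ/dY)(Y/Q) = 5 * 84 / 453 = 140/151
Since Ey > 0, this is a normal good.

140/151 (normal good)


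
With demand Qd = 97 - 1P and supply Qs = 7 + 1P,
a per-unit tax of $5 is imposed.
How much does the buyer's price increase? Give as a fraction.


With a per-unit tax, the buyer's price increase depends on relative slopes.
Supply slope: d = 1, Demand slope: b = 1
Buyer's price increase = d * tax / (b + d)
= 1 * 5 / (1 + 1)
= 5 / 2 = 5/2

5/2


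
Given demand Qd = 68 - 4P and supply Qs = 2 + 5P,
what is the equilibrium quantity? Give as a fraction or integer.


First find equilibrium price:
68 - 4P = 2 + 5P
P* = 66/9 = 22/3
Then substitute into demand:
Q* = 68 - 4 * 22/3 = 116/3

116/3


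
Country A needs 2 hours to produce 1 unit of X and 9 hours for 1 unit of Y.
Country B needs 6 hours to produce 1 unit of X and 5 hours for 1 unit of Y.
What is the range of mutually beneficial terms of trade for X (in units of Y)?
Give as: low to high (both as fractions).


Opportunity cost of X for Country A = hours_X / hours_Y = 2/9 = 2/9 units of Y
Opportunity cost of X for Country B = hours_X / hours_Y = 6/5 = 6/5 units of Y
Terms of trade must be between the two opportunity costs.
Range: 2/9 to 6/5

2/9 to 6/5


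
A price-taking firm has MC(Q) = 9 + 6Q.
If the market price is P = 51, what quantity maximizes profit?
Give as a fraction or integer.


In perfect competition, profit is maximized where P = MC.
51 = 9 + 6Q
42 = 6Q
Q* = 42/6 = 7

7


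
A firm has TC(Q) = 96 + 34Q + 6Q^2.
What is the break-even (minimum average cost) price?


AC(Q) = 96/Q + 34 + 6Q
To minimize: dAC/dQ = -96/Q^2 + 6 = 0
Q^2 = 96/6 = 16
Q* = 4
Min AC = 96/4 + 34 + 6*4
Min AC = 24 + 34 + 24 = 82

82


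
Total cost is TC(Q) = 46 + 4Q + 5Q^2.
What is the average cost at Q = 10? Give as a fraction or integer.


TC(10) = 46 + 4*10 + 5*10^2
TC(10) = 46 + 40 + 500 = 586
AC = TC/Q = 586/10 = 293/5

293/5


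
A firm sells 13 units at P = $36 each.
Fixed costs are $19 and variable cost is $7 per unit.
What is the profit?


Total Revenue = P * Q = 36 * 13 = $468
Total Cost = FC + VC*Q = 19 + 7*13 = $110
Profit = TR - TC = 468 - 110 = $358

$358


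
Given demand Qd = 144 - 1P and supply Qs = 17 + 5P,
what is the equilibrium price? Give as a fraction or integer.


At equilibrium, Qd = Qs.
144 - 1P = 17 + 5P
144 - 17 = 1P + 5P
127 = 6P
P* = 127/6 = 127/6

127/6


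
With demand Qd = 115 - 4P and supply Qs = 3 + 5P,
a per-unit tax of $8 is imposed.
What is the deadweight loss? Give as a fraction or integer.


Pre-tax equilibrium quantity: Q* = 587/9
Post-tax equilibrium quantity: Q_tax = 427/9
Reduction in quantity: Q* - Q_tax = 160/9
DWL = (1/2) * tax * (Q* - Q_tax)
DWL = (1/2) * 8 * 160/9 = 640/9

640/9


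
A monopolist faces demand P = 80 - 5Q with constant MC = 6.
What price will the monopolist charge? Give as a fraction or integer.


MR = 80 - 10Q
Set MR = MC: 80 - 10Q = 6
Q* = 37/5
Substitute into demand:
P* = 80 - 5*37/5 = 43

43


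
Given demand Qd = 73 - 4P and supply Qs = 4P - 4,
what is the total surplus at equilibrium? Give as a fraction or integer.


Find equilibrium: 73 - 4P = 4P - 4
73 + 4 = 8P
P* = 77/8 = 77/8
Q* = 4*77/8 - 4 = 69/2
Inverse demand: P = 73/4 - Q/4, so P_max = 73/4
Inverse supply: P = 1 + Q/4, so P_min = 1
CS = (1/2) * 69/2 * (73/4 - 77/8) = 4761/32
PS = (1/2) * 69/2 * (77/8 - 1) = 4761/32
TS = CS + PS = 4761/32 + 4761/32 = 4761/16

4761/16


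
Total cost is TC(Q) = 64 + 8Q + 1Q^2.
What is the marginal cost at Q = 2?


MC = dTC/dQ = 8 + 2*1*Q
At Q = 2:
MC = 8 + 2*2
MC = 8 + 4 = 12

12


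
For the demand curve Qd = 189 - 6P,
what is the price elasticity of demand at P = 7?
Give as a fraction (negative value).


dQ/dP = -6
At P = 7: Q = 189 - 6*7 = 147
E = (dQ/dP)(P/Q) = (-6)(7/147) = -2/7

-2/7


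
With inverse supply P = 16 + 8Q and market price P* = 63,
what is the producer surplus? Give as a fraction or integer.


Minimum supply price (at Q=0): P_min = 16
Quantity supplied at P* = 63:
Q* = (63 - 16)/8 = 47/8
PS = (1/2) * Q* * (P* - P_min)
PS = (1/2) * 47/8 * (63 - 16)
PS = (1/2) * 47/8 * 47 = 2209/16

2209/16


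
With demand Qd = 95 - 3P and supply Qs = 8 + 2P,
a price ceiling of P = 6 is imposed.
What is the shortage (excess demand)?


At P = 6:
Qd = 95 - 3*6 = 77
Qs = 8 + 2*6 = 20
Shortage = Qd - Qs = 77 - 20 = 57

57


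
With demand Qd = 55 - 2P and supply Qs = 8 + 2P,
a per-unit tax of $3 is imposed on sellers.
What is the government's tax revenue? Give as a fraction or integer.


With tax on sellers, new supply: Qs' = 8 + 2(P - 3)
= 2 + 2P
New equilibrium quantity:
Q_new = 57/2
Tax revenue = tax * Q_new = 3 * 57/2 = 171/2

171/2


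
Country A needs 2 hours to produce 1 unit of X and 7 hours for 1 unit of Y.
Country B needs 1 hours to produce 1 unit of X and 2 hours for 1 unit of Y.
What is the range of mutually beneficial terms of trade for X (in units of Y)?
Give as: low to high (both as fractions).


Opportunity cost of X for Country A = hours_X / hours_Y = 2/7 = 2/7 units of Y
Opportunity cost of X for Country B = hours_X / hours_Y = 1/2 = 1/2 units of Y
Terms of trade must be between the two opportunity costs.
Range: 2/7 to 1/2

2/7 to 1/2


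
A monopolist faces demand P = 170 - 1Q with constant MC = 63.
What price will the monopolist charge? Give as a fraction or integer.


MR = 170 - 2Q
Set MR = MC: 170 - 2Q = 63
Q* = 107/2
Substitute into demand:
P* = 170 - 1*107/2 = 233/2

233/2


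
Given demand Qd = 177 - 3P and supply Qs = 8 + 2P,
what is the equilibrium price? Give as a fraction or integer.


At equilibrium, Qd = Qs.
177 - 3P = 8 + 2P
177 - 8 = 3P + 2P
169 = 5P
P* = 169/5 = 169/5

169/5


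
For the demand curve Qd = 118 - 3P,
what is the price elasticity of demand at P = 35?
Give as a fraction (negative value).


dQ/dP = -3
At P = 35: Q = 118 - 3*35 = 13
E = (dQ/dP)(P/Q) = (-3)(35/13) = -105/13

-105/13


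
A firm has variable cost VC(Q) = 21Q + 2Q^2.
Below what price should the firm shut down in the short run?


AVC(Q) = VC(Q)/Q = 21 + 2Q
AVC is increasing in Q, so minimum AVC is at Q -> 0+.
Min AVC = 21
The firm should shut down if P < 21.

21


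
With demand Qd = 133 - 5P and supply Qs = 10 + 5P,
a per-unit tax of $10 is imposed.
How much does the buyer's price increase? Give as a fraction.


With a per-unit tax, the buyer's price increase depends on relative slopes.
Supply slope: d = 5, Demand slope: b = 5
Buyer's price increase = d * tax / (b + d)
= 5 * 10 / (5 + 5)
= 50 / 10 = 5

5


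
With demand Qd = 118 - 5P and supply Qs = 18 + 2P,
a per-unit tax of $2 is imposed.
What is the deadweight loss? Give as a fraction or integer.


Pre-tax equilibrium quantity: Q* = 326/7
Post-tax equilibrium quantity: Q_tax = 306/7
Reduction in quantity: Q* - Q_tax = 20/7
DWL = (1/2) * tax * (Q* - Q_tax)
DWL = (1/2) * 2 * 20/7 = 20/7

20/7


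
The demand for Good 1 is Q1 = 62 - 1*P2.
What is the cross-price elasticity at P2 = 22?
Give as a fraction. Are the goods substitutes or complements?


dQ1/dP2 = -1
At P2 = 22: Q1 = 62 - 1*22 = 40
Exy = (dQ1/dP2)(P2/Q1) = -1 * 22 / 40 = -11/20
Since Exy < 0, the goods are complements.

-11/20 (complements)


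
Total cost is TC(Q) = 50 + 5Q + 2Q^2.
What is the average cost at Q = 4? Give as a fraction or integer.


TC(4) = 50 + 5*4 + 2*4^2
TC(4) = 50 + 20 + 32 = 102
AC = TC/Q = 102/4 = 51/2

51/2


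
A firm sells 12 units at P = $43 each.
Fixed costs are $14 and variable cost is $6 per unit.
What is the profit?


Total Revenue = P * Q = 43 * 12 = $516
Total Cost = FC + VC*Q = 14 + 6*12 = $86
Profit = TR - TC = 516 - 86 = $430

$430


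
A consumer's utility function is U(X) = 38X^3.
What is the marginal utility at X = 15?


MU = dU/dX = 38*3*X^(3-1)
MU = 114*X^2
At X = 15:
MU = 114 * 15^2
MU = 114 * 225 = 25650

25650


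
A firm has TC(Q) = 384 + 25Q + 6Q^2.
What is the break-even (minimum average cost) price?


AC(Q) = 384/Q + 25 + 6Q
To minimize: dAC/dQ = -384/Q^2 + 6 = 0
Q^2 = 384/6 = 64
Q* = 8
Min AC = 384/8 + 25 + 6*8
Min AC = 48 + 25 + 48 = 121

121


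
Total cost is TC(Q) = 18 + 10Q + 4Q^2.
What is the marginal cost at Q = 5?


MC = dTC/dQ = 10 + 2*4*Q
At Q = 5:
MC = 10 + 8*5
MC = 10 + 40 = 50

50


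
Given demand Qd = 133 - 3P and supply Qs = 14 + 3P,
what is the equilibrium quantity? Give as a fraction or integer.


First find equilibrium price:
133 - 3P = 14 + 3P
P* = 119/6 = 119/6
Then substitute into demand:
Q* = 133 - 3 * 119/6 = 147/2

147/2


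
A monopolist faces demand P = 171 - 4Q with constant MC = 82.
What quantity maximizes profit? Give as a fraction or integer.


TR = P*Q = (171 - 4Q)Q = 171Q - 4Q^2
MR = dTR/dQ = 171 - 8Q
Set MR = MC:
171 - 8Q = 82
89 = 8Q
Q* = 89/8 = 89/8

89/8


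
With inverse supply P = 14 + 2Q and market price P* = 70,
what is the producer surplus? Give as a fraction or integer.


Minimum supply price (at Q=0): P_min = 14
Quantity supplied at P* = 70:
Q* = (70 - 14)/2 = 28
PS = (1/2) * Q* * (P* - P_min)
PS = (1/2) * 28 * (70 - 14)
PS = (1/2) * 28 * 56 = 784

784


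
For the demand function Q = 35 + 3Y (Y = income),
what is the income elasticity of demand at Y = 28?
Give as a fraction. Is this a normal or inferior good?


dQ/dY = 3
At Y = 28: Q = 35 + 3*28 = 119
Ey = (dQ/dY)(Y/Q) = 3 * 28 / 119 = 12/17
Since Ey > 0, this is a normal good.

12/17 (normal good)


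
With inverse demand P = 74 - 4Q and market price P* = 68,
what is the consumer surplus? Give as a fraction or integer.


Maximum willingness to pay (at Q=0): P_max = 74
Quantity demanded at P* = 68:
Q* = (74 - 68)/4 = 3/2
CS = (1/2) * Q* * (P_max - P*)
CS = (1/2) * 3/2 * (74 - 68)
CS = (1/2) * 3/2 * 6 = 9/2

9/2


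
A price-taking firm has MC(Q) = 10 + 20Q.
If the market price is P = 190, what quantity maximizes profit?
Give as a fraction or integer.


In perfect competition, profit is maximized where P = MC.
190 = 10 + 20Q
180 = 20Q
Q* = 180/20 = 9

9


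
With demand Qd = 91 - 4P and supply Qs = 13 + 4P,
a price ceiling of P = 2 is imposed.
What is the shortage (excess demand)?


At P = 2:
Qd = 91 - 4*2 = 83
Qs = 13 + 4*2 = 21
Shortage = Qd - Qs = 83 - 21 = 62

62


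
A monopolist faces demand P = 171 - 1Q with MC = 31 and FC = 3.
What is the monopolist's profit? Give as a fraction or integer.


MR = MC: 171 - 2Q = 31
Q* = 70
P* = 171 - 1*70 = 101
Profit = (P* - MC)*Q* - FC
= (101 - 31)*70 - 3
= 70*70 - 3
= 4900 - 3 = 4897

4897


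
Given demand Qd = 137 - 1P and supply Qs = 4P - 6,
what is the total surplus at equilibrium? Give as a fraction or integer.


Find equilibrium: 137 - 1P = 4P - 6
137 + 6 = 5P
P* = 143/5 = 143/5
Q* = 4*143/5 - 6 = 542/5
Inverse demand: P = 137 - Q/1, so P_max = 137
Inverse supply: P = 3/2 + Q/4, so P_min = 3/2
CS = (1/2) * 542/5 * (137 - 143/5) = 146882/25
PS = (1/2) * 542/5 * (143/5 - 3/2) = 73441/50
TS = CS + PS = 146882/25 + 73441/50 = 73441/10

73441/10


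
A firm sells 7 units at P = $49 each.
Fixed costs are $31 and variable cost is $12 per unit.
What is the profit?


Total Revenue = P * Q = 49 * 7 = $343
Total Cost = FC + VC*Q = 31 + 12*7 = $115
Profit = TR - TC = 343 - 115 = $228

$228


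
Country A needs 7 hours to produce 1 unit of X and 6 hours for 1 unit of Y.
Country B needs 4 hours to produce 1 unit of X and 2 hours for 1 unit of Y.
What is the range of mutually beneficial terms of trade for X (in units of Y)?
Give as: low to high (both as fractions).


Opportunity cost of X for Country A = hours_X / hours_Y = 7/6 = 7/6 units of Y
Opportunity cost of X for Country B = hours_X / hours_Y = 4/2 = 2 units of Y
Terms of trade must be between the two opportunity costs.
Range: 7/6 to 2

7/6 to 2


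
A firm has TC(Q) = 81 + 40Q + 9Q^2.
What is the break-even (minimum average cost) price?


AC(Q) = 81/Q + 40 + 9Q
To minimize: dAC/dQ = -81/Q^2 + 9 = 0
Q^2 = 81/9 = 9
Q* = 3
Min AC = 81/3 + 40 + 9*3
Min AC = 27 + 40 + 27 = 94

94


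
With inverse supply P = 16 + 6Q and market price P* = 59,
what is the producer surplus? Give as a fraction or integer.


Minimum supply price (at Q=0): P_min = 16
Quantity supplied at P* = 59:
Q* = (59 - 16)/6 = 43/6
PS = (1/2) * Q* * (P* - P_min)
PS = (1/2) * 43/6 * (59 - 16)
PS = (1/2) * 43/6 * 43 = 1849/12

1849/12


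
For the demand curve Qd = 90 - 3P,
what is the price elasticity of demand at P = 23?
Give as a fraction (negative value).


dQ/dP = -3
At P = 23: Q = 90 - 3*23 = 21
E = (dQ/dP)(P/Q) = (-3)(23/21) = -23/7

-23/7


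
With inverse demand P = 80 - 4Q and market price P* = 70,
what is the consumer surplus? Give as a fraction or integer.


Maximum willingness to pay (at Q=0): P_max = 80
Quantity demanded at P* = 70:
Q* = (80 - 70)/4 = 5/2
CS = (1/2) * Q* * (P_max - P*)
CS = (1/2) * 5/2 * (80 - 70)
CS = (1/2) * 5/2 * 10 = 25/2

25/2


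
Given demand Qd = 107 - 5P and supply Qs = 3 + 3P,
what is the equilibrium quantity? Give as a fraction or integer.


First find equilibrium price:
107 - 5P = 3 + 3P
P* = 104/8 = 13
Then substitute into demand:
Q* = 107 - 5 * 13 = 42

42


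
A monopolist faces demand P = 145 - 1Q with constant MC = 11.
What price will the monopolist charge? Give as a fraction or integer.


MR = 145 - 2Q
Set MR = MC: 145 - 2Q = 11
Q* = 67
Substitute into demand:
P* = 145 - 1*67 = 78

78


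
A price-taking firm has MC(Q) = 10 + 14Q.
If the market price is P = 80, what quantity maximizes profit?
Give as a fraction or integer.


In perfect competition, profit is maximized where P = MC.
80 = 10 + 14Q
70 = 14Q
Q* = 70/14 = 5

5


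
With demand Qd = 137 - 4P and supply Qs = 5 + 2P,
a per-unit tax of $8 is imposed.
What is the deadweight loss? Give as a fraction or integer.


Pre-tax equilibrium quantity: Q* = 49
Post-tax equilibrium quantity: Q_tax = 115/3
Reduction in quantity: Q* - Q_tax = 32/3
DWL = (1/2) * tax * (Q* - Q_tax)
DWL = (1/2) * 8 * 32/3 = 128/3

128/3


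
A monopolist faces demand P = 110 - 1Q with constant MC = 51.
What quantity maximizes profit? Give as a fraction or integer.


TR = P*Q = (110 - 1Q)Q = 110Q - 1Q^2
MR = dTR/dQ = 110 - 2Q
Set MR = MC:
110 - 2Q = 51
59 = 2Q
Q* = 59/2 = 59/2

59/2


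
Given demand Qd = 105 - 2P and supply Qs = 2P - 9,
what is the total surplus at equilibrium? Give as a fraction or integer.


Find equilibrium: 105 - 2P = 2P - 9
105 + 9 = 4P
P* = 114/4 = 57/2
Q* = 2*57/2 - 9 = 48
Inverse demand: P = 105/2 - Q/2, so P_max = 105/2
Inverse supply: P = 9/2 + Q/2, so P_min = 9/2
CS = (1/2) * 48 * (105/2 - 57/2) = 576
PS = (1/2) * 48 * (57/2 - 9/2) = 576
TS = CS + PS = 576 + 576 = 1152

1152


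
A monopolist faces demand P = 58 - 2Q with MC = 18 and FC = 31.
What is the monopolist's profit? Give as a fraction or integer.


MR = MC: 58 - 4Q = 18
Q* = 10
P* = 58 - 2*10 = 38
Profit = (P* - MC)*Q* - FC
= (38 - 18)*10 - 31
= 20*10 - 31
= 200 - 31 = 169

169


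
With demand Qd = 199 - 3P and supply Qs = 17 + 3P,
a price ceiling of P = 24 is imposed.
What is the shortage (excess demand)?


At P = 24:
Qd = 199 - 3*24 = 127
Qs = 17 + 3*24 = 89
Shortage = Qd - Qs = 127 - 89 = 38

38


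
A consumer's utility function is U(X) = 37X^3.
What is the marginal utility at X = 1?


MU = dU/dX = 37*3*X^(3-1)
MU = 111*X^2
At X = 1:
MU = 111 * 1^2
MU = 111 * 1 = 111

111


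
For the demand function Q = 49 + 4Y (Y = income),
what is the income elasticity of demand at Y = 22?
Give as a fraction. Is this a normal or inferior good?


dQ/dY = 4
At Y = 22: Q = 49 + 4*22 = 137
Ey = (dQ/dY)(Y/Q) = 4 * 22 / 137 = 88/137
Since Ey > 0, this is a normal good.

88/137 (normal good)
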